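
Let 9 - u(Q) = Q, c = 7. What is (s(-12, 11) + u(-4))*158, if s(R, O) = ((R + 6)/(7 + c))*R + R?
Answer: 6794/7 ≈ 970.57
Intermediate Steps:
s(R, O) = R + R*(3/7 + R/14) (s(R, O) = ((R + 6)/(7 + 7))*R + R = ((6 + R)/14)*R + R = ((6 + R)*(1/14))*R + R = (3/7 + R/14)*R + R = R*(3/7 + R/14) + R = R + R*(3/7 + R/14))
u(Q) = 9 - Q
(s(-12, 11) + u(-4))*158 = ((1/14)*(-12)*(20 - 12) + (9 - 1*(-4)))*158 = ((1/14)*(-12)*8 + (9 + 4))*158 = (-48/7 + 13)*158 = (43/7)*158 = 6794/7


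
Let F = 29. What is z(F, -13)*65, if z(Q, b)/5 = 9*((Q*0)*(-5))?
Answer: 0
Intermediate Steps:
z(Q, b) = 0 (z(Q, b) = 5*(9*((Q*0)*(-5))) = 5*(9*(0*(-5))) = 5*(9*0) = 5*0 = 0)
z(F, -13)*65 = 0*65 = 0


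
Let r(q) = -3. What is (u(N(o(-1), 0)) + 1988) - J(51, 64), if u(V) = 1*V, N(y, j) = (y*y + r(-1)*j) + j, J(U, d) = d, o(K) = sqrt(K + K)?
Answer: 1922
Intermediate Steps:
o(K) = sqrt(2)*sqrt(K) (o(K) = sqrt(2*K) = sqrt(2)*sqrt(K))
N(y, j) = y**2 - 2*j (N(y, j) = (y*y - 3*j) + j = (y**2 - 3*j) + j = y**2 - 2*j)
u(V) = V
(u(N(o(-1), 0)) + 1988) - J(51, 64) = (((sqrt(2)*sqrt(-1))**2 - 2*0) + 1988) - 1*64 = (((sqrt(2)*I)**2 + 0) + 1988) - 64 = (((I*sqrt(2))**2 + 0) + 1988) - 64 = ((-2 + 0) + 1988) - 64 = (-2 + 1988) - 64 = 1986 - 64 = 1922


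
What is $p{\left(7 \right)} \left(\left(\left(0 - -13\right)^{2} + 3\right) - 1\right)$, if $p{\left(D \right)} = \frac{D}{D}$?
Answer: $171$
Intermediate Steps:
$p{\left(D \right)} = 1$
$p{\left(7 \right)} \left(\left(\left(0 - -13\right)^{2} + 3\right) - 1\right) = 1 \left(\left(\left(0 - -13\right)^{2} + 3\right) - 1\right) = 1 \left(\left(\left(0 + \left(-2 + 15\right)\right)^{2} + 3\right) - 1\right) = 1 \left(\left(\left(0 + 13\right)^{2} + 3\right) - 1\right) = 1 \left(\left(13^{2} + 3\right) - 1\right) = 1 \left(\left(169 + 3\right) - 1\right) = 1 \left(172 - 1\right) = 1 \cdot 171 = 171$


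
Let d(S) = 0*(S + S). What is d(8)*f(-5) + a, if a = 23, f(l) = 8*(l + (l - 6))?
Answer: 23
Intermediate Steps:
d(S) = 0 (d(S) = 0*(2*S) = 0)
f(l) = -48 + 16*l (f(l) = 8*(l + (-6 + l)) = 8*(-6 + 2*l) = -48 + 16*l)
d(8)*f(-5) + a = 0*(-48 + 16*(-5)) + 23 = 0*(-48 - 80) + 23 = 0*(-128) + 23 = 0 + 23 = 23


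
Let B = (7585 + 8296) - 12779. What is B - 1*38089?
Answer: -34987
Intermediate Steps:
B = 3102 (B = 15881 - 12779 = 3102)
B - 1*38089 = 3102 - 1*38089 = 3102 - 38089 = -34987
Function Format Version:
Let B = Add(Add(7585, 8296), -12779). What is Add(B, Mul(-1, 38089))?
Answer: -34987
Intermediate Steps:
B = 3102 (B = Add(15881, -12779) = 3102)
Add(B, Mul(-1, 38089)) = Add(3102, Mul(-1, 38089)) = Add(3102, -38089) = -34987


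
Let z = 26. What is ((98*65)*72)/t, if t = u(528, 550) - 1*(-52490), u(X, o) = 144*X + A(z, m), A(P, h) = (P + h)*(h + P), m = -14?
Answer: 229320/64333 ≈ 3.5646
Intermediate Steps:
A(P, h) = (P + h)² (A(P, h) = (P + h)*(P + h) = (P + h)²)
u(X, o) = 144 + 144*X (u(X, o) = 144*X + (26 - 14)² = 144*X + 12² = 144*X + 144 = 144 + 144*X)
t = 128666 (t = (144 + 144*528) - 1*(-52490) = (144 + 76032) + 52490 = 76176 + 52490 = 128666)
((98*65)*72)/t = ((98*65)*72)/128666 = (6370*72)*(1/128666) = 458640*(1/128666) = 229320/64333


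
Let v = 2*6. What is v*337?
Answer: 4044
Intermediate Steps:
v = 12
v*337 = 12*337 = 4044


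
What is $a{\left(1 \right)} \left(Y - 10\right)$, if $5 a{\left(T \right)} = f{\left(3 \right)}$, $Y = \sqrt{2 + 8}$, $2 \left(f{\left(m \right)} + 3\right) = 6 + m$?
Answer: $-3 + \frac{3 \sqrt{10}}{10} \approx -2.0513$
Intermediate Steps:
$f{\left(m \right)} = \frac{m}{2}$ ($f{\left(m \right)} = -3 + \frac{6 + m}{2} = -3 + \left(3 + \frac{m}{2}\right) = \frac{m}{2}$)
$Y = \sqrt{10} \approx 3.1623$
$a{\left(T \right)} = \frac{3}{10}$ ($a{\left(T \right)} = \frac{\frac{1}{2} \cdot 3}{5} = \frac{1}{5} \cdot \frac{3}{2} = \frac{3}{10}$)
$a{\left(1 \right)} \left(Y - 10\right) = \frac{3 \left(\sqrt{10} - 10\right)}{10} = \frac{3 \left(-10 + \sqrt{10}\right)}{10} = -3 + \frac{3 \sqrt{10}}{10}$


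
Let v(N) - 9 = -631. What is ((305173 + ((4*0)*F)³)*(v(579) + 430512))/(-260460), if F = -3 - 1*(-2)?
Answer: -13119082097/26046 ≈ -5.0369e+5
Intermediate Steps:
v(N) = -622 (v(N) = 9 - 631 = -622)
F = -1 (F = -3 + 2 = -1)
((305173 + ((4*0)*F)³)*(v(579) + 430512))/(-260460) = ((305173 + ((4*0)*(-1))³)*(-622 + 430512))/(-260460) = ((305173 + (0*(-1))³)*429890)*(-1/260460) = ((305173 + 0³)*429890)*(-1/260460) = ((305173 + 0)*429890)*(-1/260460) = (305173*429890)*(-1/260460) = 131190820970*(-1/260460) = -13119082097/26046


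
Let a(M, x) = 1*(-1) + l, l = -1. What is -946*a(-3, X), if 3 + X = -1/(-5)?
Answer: 1892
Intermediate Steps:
X = -14/5 (X = -3 - 1/(-5) = -3 - 1*(-⅕) = -3 + ⅕ = -14/5 ≈ -2.8000)
a(M, x) = -2 (a(M, x) = 1*(-1) - 1 = -1 - 1 = -2)
-946*a(-3, X) = -946*(-2) = 1892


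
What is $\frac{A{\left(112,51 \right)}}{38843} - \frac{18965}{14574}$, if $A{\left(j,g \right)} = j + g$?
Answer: $- \frac{104897419}{80871126} \approx -1.2971$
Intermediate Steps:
$A{\left(j,g \right)} = g + j$
$\frac{A{\left(112,51 \right)}}{38843} - \frac{18965}{14574} = \frac{51 + 112}{38843} - \frac{18965}{14574} = 163 \cdot \frac{1}{38843} - \frac{18965}{14574} = \frac{163}{38843} - \frac{18965}{14574} = - \frac{104897419}{80871126}$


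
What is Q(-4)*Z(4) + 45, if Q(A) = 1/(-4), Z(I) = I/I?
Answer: 179/4 ≈ 44.750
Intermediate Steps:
Z(I) = 1
Q(A) = -1/4
Q(-4)*Z(4) + 45 = -1/4*1 + 45 = -1/4 + 45 = 179/4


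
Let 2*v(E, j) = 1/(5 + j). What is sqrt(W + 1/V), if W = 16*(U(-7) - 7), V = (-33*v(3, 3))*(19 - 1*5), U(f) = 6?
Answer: 2*I*sqrt(213906)/231 ≈ 4.0043*I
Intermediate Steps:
v(E, j) = 1/(2*(5 + j))
V = -231/8 (V = (-33/(2*(5 + 3)))*(19 - 1*5) = (-33/(2*8))*(19 - 5) = -33/(2*8)*14 = -33*1/16*14 = -33/16*14 = -231/8 ≈ -28.875)
W = -16 (W = 16*(6 - 7) = 16*(-1) = -16)
sqrt(W + 1/V) = sqrt(-16 + 1/(-231/8)) = sqrt(-16 - 8/231) = sqrt(-3704/231) = 2*I*sqrt(213906)/231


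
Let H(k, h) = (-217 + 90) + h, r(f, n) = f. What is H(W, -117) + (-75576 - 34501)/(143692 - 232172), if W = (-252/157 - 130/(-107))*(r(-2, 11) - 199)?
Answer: -21479043/88480 ≈ -242.76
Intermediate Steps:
W = 1317354/16799 (W = (-252/157 - 130/(-107))*(-2 - 199) = (-252*1/157 - 130*(-1/107))*(-201) = (-252/157 + 130/107)*(-201) = -6554/16799*(-201) = 1317354/16799 ≈ 78.419)
H(k, h) = -127 + h
H(W, -117) + (-75576 - 34501)/(143692 - 232172) = (-127 - 117) + (-75576 - 34501)/(143692 - 232172) = -244 - 110077/(-88480) = -244 - 110077*(-1/88480) = -244 + 110077/88480 = -21479043/88480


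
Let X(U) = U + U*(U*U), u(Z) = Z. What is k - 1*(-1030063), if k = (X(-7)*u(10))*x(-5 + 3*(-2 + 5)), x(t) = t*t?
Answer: 974063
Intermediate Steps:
X(U) = U + U³ (X(U) = U + U*U² = U + U³)
x(t) = t²
k = -56000 (k = ((-7 + (-7)³)*10)*(-5 + 3*(-2 + 5))² = ((-7 - 343)*10)*(-5 + 3*3)² = (-350*10)*(-5 + 9)² = -3500*4² = -3500*16 = -56000)
k - 1*(-1030063) = -56000 - 1*(-1030063) = -56000 + 1030063 = 974063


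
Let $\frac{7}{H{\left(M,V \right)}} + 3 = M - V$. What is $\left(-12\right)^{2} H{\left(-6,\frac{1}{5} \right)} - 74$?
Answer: $- \frac{4222}{23} \approx -183.57$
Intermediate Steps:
$H{\left(M,V \right)} = \frac{7}{-3 + M - V}$ ($H{\left(M,V \right)} = \frac{7}{-3 + \left(M - V\right)} = \frac{7}{-3 + M - V}$)
$\left(-12\right)^{2} H{\left(-6,\frac{1}{5} \right)} - 74 = \left(-12\right)^{2} \frac{7}{-3 - 6 - \frac{1}{5}} - 74 = 144 \frac{7}{-3 - 6 - \frac{1}{5}} - 74 = 144 \frac{7}{- \frac{46}{5}} - 74 = 144 \cdot 7 \left(- \frac{5}{46}\right) - 74 = 144 \left(- \frac{35}{46}\right) - 74 = - \frac{2520}{23} - 74 = - \frac{4222}{23}$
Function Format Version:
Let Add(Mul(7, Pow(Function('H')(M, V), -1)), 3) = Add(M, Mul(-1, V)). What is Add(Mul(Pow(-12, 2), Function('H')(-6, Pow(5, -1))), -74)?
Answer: Rational(-4222, 23) ≈ -183.57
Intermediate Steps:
Function('H')(M, V) = Mul(7, Pow(Add(-3, M, Mul(-1, V)), -1)) (Function('H')(M, V) = Mul(7, Pow(Add(-3, Add(M, Mul(-1, V))), -1)) = Mul(7, Pow(Add(-3, M, Mul(-1, V)), -1)))
Add(Mul(Pow(-12, 2), Function('H')(-6, Pow(5, -1))), -74) = Add(Mul(Pow(-12, 2), Mul(7, Pow(Add(-3, -6, Mul(-1, Pow(5, -1))), -1))), -74) = Add(Mul(144, Mul(7, Pow(Add(-3, -6, Mul(-1, Rational(1, 5))), -1))), -74) = Add(Mul(144, Mul(7, Pow(Add(-3, -6, Rational(-1, 5)), -1))), -74) = Add(Mul(144, Mul(7, Pow(Rational(-46, 5), -1))), -74) = Add(Mul(144, Mul(7, Rational(-5, 46))), -74) = Add(Mul(144, Rational(-35, 46)), -74) = Add(Rational(-2520, 23), -74) = Rational(-4222, 23)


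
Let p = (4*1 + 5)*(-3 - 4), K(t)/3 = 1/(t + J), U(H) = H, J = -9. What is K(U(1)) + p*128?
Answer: -64515/8 ≈ -8064.4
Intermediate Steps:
K(t) = 3/(-9 + t) (K(t) = 3/(t - 9) = 3/(-9 + t))
p = -63 (p = (4 + 5)*(-7) = 9*(-7) = -63)
K(U(1)) + p*128 = 3/(-9 + 1) - 63*128 = 3/(-8) - 8064 = 3*(-⅛) - 8064 = -3/8 - 8064 = -64515/8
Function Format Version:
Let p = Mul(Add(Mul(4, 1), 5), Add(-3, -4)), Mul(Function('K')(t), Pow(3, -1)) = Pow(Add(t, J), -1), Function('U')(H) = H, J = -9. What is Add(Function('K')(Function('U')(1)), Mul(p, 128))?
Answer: Rational(-64515, 8) ≈ -8064.4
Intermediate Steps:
Function('K')(t) = Mul(3, Pow(Add(-9, t), -1)) (Function('K')(t) = Mul(3, Pow(Add(t, -9), -1)) = Mul(3, Pow(Add(-9, t), -1)))
p = -63 (p = Mul(Add(4, 5), -7) = Mul(9, -7) = -63)
Add(Function('K')(Function('U')(1)), Mul(p, 128)) = Add(Mul(3, Pow(Add(-9, 1), -1)), Mul(-63, 128)) = Add(Mul(3, Pow(-8, -1)), -8064) = Add(Mul(3, Rational(-1, 8)), -8064) = Add(Rational(-3, 8), -8064) = Rational(-64515, 8)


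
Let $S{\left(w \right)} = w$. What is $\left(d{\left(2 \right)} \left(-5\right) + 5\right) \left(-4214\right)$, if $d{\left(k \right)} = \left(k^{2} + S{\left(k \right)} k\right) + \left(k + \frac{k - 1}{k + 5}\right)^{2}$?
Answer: $244240$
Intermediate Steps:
$d{\left(k \right)} = \left(k + \frac{-1 + k}{5 + k}\right)^{2} + 2 k^{2}$ ($d{\left(k \right)} = \left(k^{2} + k k\right) + \left(k + \frac{k - 1}{k + 5}\right)^{2} = \left(k^{2} + k^{2}\right) + \left(k + \frac{-1 + k}{5 + k}\right)^{2} = 2 k^{2} + \left(k + \frac{-1 + k}{5 + k}\right)^{2} = \left(k + \frac{-1 + k}{5 + k}\right)^{2} + 2 k^{2}$)
$\left(d{\left(2 \right)} \left(-5\right) + 5\right) \left(-4214\right) = \left(\left(2 \cdot 2^{2} + \frac{\left(-1 + 2^{2} + 6 \cdot 2\right)^{2}}{\left(5 + 2\right)^{2}}\right) \left(-5\right) + 5\right) \left(-4214\right) = \left(\left(2 \cdot 4 + \frac{\left(-1 + 4 + 12\right)^{2}}{49}\right) \left(-5\right) + 5\right) \left(-4214\right) = \left(\left(8 + \frac{15^{2}}{49}\right) \left(-5\right) + 5\right) \left(-4214\right) = \left(\left(8 + \frac{1}{49} \cdot 225\right) \left(-5\right) + 5\right) \left(-4214\right) = \left(\left(8 + \frac{225}{49}\right) \left(-5\right) + 5\right) \left(-4214\right) = \left(\frac{617}{49} \left(-5\right) + 5\right) \left(-4214\right) = \left(- \frac{3085}{49} + 5\right) \left(-4214\right) = \left(- \frac{2840}{49}\right) \left(-4214\right) = 244240$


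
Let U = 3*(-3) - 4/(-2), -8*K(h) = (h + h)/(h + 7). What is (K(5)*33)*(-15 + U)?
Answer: 605/8 ≈ 75.625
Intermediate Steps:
K(h) = -h/(4*(7 + h)) (K(h) = -(h + h)/(8*(h + 7)) = -2*h/(8*(7 + h)) = -h/(4*(7 + h)))
U = -7 (U = -9 - 4*(-1/2) = -9 + 2 = -7)
(K(5)*33)*(-15 + U) = (-1*5/(28 + 4*5)*33)*(-15 - 7) = (-1*5/(28 + 20)*33)*(-22) = (-1*5/48*33)*(-22) = (-1*5*1/48*33)*(-22) = -5/48*33*(-22) = -55/16*(-22) = 605/8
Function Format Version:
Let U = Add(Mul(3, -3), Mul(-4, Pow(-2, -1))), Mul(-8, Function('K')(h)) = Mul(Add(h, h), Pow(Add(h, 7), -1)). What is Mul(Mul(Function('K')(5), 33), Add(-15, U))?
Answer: Rational(605, 8) ≈ 75.625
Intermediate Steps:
Function('K')(h) = Mul(Rational(-1, 4), h, Pow(Add(7, h), -1)) (Function('K')(h) = Mul(Rational(-1, 8), Mul(Add(h, h), Pow(Add(h, 7), -1))) = Mul(Rational(-1, 8), Mul(Mul(2, h), Pow(Add(7, h), -1))) = Mul(Rational(-1, 8), Mul(2, h, Pow(Add(7, h), -1))) = Mul(Rational(-1, 4), h, Pow(Add(7, h), -1)))
U = -7 (U = Add(-9, Mul(-4, Rational(-1, 2))) = Add(-9, 2) = -7)
Mul(Mul(Function('K')(5), 33), Add(-15, U)) = Mul(Mul(Mul(-1, 5, Pow(Add(28, Mul(4, 5)), -1)), 33), Add(-15, -7)) = Mul(Mul(Mul(-1, 5, Pow(Add(28, 20), -1)), 33), -22) = Mul(Mul(Mul(-1, 5, Pow(48, -1)), 33), -22) = Mul(Mul(Mul(-1, 5, Rational(1, 48)), 33), -22) = Mul(Mul(Rational(-5, 48), 33), -22) = Mul(Rational(-55, 16), -22) = Rational(605, 8)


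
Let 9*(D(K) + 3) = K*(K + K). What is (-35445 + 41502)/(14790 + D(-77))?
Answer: 54513/144941 ≈ 0.37610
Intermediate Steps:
D(K) = -3 + 2*K²/9 (D(K) = -3 + (K*(K + K))/9 = -3 + (K*(2*K))/9 = -3 + (2*K²)/9 = -3 + 2*K²/9)
(-35445 + 41502)/(14790 + D(-77)) = (-35445 + 41502)/(14790 + (-3 + (2/9)*(-77)²)) = 6057/(14790 + (-3 + (2/9)*5929)) = 6057/(14790 + (-3 + 11858/9)) = 6057/(14790 + 11831/9) = 6057/(144941/9) = 6057*(9/144941) = 54513/144941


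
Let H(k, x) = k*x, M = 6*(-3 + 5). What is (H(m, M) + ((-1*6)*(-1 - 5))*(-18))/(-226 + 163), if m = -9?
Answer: 12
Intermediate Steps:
M = 12 (M = 6*2 = 12)
(H(m, M) + ((-1*6)*(-1 - 5))*(-18))/(-226 + 163) = (-9*12 + ((-1*6)*(-1 - 5))*(-18))/(-226 + 163) = (-108 - 6*(-6)*(-18))/(-63) = (-108 + 36*(-18))*(-1/63) = (-108 - 648)*(-1/63) = -756*(-1/63) = 12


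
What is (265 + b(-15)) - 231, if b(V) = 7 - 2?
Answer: 39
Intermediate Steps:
b(V) = 5
(265 + b(-15)) - 231 = (265 + 5) - 231 = 270 - 231 = 39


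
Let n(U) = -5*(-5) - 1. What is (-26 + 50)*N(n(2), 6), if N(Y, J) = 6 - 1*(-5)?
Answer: 264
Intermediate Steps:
n(U) = 24 (n(U) = 25 - 1 = 24)
N(Y, J) = 11 (N(Y, J) = 6 + 5 = 11)
(-26 + 50)*N(n(2), 6) = (-26 + 50)*11 = 24*11 = 264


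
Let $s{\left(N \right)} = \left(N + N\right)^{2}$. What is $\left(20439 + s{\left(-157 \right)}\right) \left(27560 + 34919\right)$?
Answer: $7437187765$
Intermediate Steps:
$s{\left(N \right)} = 4 N^{2}$ ($s{\left(N \right)} = \left(2 N\right)^{2} = 4 N^{2}$)
$\left(20439 + s{\left(-157 \right)}\right) \left(27560 + 34919\right) = \left(20439 + 4 \left(-157\right)^{2}\right) \left(27560 + 34919\right) = \left(20439 + 4 \cdot 24649\right) 62479 = \left(20439 + 98596\right) 62479 = 119035 \cdot 62479 = 7437187765$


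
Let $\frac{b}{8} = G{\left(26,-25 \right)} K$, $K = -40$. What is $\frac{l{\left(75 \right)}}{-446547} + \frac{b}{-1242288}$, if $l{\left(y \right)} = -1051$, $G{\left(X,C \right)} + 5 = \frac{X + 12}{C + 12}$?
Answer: $\frac{46983163}{150242077791} \approx 0.00031272$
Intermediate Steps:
$G{\left(X,C \right)} = -5 + \frac{12 + X}{12 + C}$ ($G{\left(X,C \right)} = -5 + \frac{X + 12}{C + 12} = -5 + \frac{12 + X}{12 + C}$)
$b = \frac{32960}{13}$ ($b = 8 \frac{-48 + 26 - -125}{12 - 25} \left(-40\right) = 8 \frac{-48 + 26 + 125}{-13} \left(-40\right) = 8 \left(- \frac{1}{13}\right) 103 \left(-40\right) = 8 \left(\left(- \frac{103}{13}\right) \left(-40\right)\right) = 8 \cdot \frac{4120}{13} = \frac{32960}{13} \approx 2535.4$)
$\frac{l{\left(75 \right)}}{-446547} + \frac{b}{-1242288} = - \frac{1051}{-446547} + \frac{32960}{13 \left(-1242288\right)} = \left(-1051\right) \left(- \frac{1}{446547}\right) + \frac{32960}{13} \left(- \frac{1}{1242288}\right) = \frac{1051}{446547} - \frac{2060}{1009359} = \frac{46983163}{150242077791}$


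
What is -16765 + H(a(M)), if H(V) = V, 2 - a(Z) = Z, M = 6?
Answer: -16769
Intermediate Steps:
a(Z) = 2 - Z
-16765 + H(a(M)) = -16765 + (2 - 1*6) = -16765 + (2 - 6) = -16765 - 4 = -16769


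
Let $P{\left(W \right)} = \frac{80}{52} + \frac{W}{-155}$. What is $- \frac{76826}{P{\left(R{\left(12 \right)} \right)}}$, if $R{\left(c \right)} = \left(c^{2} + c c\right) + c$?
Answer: $\frac{15480439}{80} \approx 1.9351 \cdot 10^{5}$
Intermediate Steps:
$R{\left(c \right)} = c + 2 c^{2}$ ($R{\left(c \right)} = \left(c^{2} + c^{2}\right) + c = 2 c^{2} + c = c + 2 c^{2}$)
$P{\left(W \right)} = \frac{20}{13} - \frac{W}{155}$ ($P{\left(W \right)} = 80 \cdot \frac{1}{52} + W \left(- \frac{1}{155}\right) = \frac{20}{13} - \frac{W}{155}$)
$- \frac{76826}{P{\left(R{\left(12 \right)} \right)}} = - \frac{76826}{\frac{20}{13} - \frac{12 \left(1 + 2 \cdot 12\right)}{155}} = - \frac{76826}{\frac{20}{13} - \frac{12 \left(1 + 24\right)}{155}} = - \frac{76826}{\frac{20}{13} - \frac{12 \cdot 25}{155}} = - \frac{76826}{\frac{20}{13} - \frac{60}{31}} = - \frac{76826}{- \frac{160}{403}} = \left(-76826\right) \left(- \frac{403}{160}\right) = \frac{15480439}{80}$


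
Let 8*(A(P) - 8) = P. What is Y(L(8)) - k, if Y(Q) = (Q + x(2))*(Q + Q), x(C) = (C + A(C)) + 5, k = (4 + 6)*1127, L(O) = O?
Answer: -10898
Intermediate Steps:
A(P) = 8 + P/8
k = 11270 (k = 10*1127 = 11270)
x(C) = 13 + 9*C/8 (x(C) = (C + (8 + C/8)) + 5 = (8 + 9*C/8) + 5 = 13 + 9*C/8)
Y(Q) = 2*Q*(61/4 + Q) (Y(Q) = (Q + (13 + (9/8)*2))*(Q + Q) = (Q + (13 + 9/4))*(2*Q) = (Q + 61/4)*(2*Q) = (61/4 + Q)*(2*Q) = 2*Q*(61/4 + Q))
Y(L(8)) - k = (½)*8*(61 + 4*8) - 1*11270 = (½)*8*(61 + 32) - 11270 = (½)*8*93 - 11270 = 372 - 11270 = -10898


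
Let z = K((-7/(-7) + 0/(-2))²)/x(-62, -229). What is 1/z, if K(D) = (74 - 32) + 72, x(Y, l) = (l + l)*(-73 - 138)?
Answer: 48319/57 ≈ 847.70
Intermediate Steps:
x(Y, l) = -422*l (x(Y, l) = (2*l)*(-211) = -422*l)
K(D) = 114 (K(D) = 42 + 72 = 114)
z = 57/48319 (z = 114/((-422*(-229))) = 114/96638 = 114*(1/96638) = 57/48319 ≈ 0.0011797)
1/z = 1/(57/48319) = 48319/57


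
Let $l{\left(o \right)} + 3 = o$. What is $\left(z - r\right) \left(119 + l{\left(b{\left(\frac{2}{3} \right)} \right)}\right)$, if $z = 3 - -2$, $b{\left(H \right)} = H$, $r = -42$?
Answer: $\frac{16450}{3} \approx 5483.3$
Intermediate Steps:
$l{\left(o \right)} = -3 + o$
$z = 5$ ($z = 3 + 2 = 5$)
$\left(z - r\right) \left(119 + l{\left(b{\left(\frac{2}{3} \right)} \right)}\right) = \left(5 - -42\right) \left(119 - \left(3 - \frac{2}{3}\right)\right) = \left(5 + 42\right) \left(119 + \left(-3 + 2 \cdot \frac{1}{3}\right)\right) = 47 \left(119 + \left(-3 + \frac{2}{3}\right)\right) = 47 \left(119 - \frac{7}{3}\right) = 47 \cdot \frac{350}{3} = \frac{16450}{3}$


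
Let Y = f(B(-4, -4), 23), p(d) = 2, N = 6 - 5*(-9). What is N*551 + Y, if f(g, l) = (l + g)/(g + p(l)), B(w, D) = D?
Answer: 56183/2 ≈ 28092.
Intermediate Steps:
N = 51 (N = 6 + 45 = 51)
f(g, l) = (g + l)/(2 + g) (f(g, l) = (l + g)/(g + 2) = (g + l)/(2 + g))
Y = -19/2 (Y = (-4 + 23)/(2 - 4) = 19/(-2) = -1/2*19 = -19/2 ≈ -9.5000)
N*551 + Y = 51*551 - 19/2 = 28101 - 19/2 = 56183/2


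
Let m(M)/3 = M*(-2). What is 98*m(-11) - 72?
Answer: 6396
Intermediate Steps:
m(M) = -6*M (m(M) = 3*(M*(-2)) = 3*(-2*M) = -6*M)
98*m(-11) - 72 = 98*(-6*(-11)) - 72 = 98*66 - 72 = 6468 - 72 = 6396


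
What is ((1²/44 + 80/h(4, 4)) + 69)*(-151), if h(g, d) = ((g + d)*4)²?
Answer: -7345697/704 ≈ -10434.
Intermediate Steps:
h(g, d) = (4*d + 4*g)² (h(g, d) = ((d + g)*4)² = (4*d + 4*g)²)
((1²/44 + 80/h(4, 4)) + 69)*(-151) = ((1²/44 + 80/((16*(4 + 4)²))) + 69)*(-151) = ((1*(1/44) + 80/((16*8²))) + 69)*(-151) = ((1/44 + 80/((16*64))) + 69)*(-151) = ((1/44 + 80/1024) + 69)*(-151) = ((1/44 + 80*(1/1024)) + 69)*(-151) = ((1/44 + 5/64) + 69)*(-151) = (71/704 + 69)*(-151) = (48647/704)*(-151) = -7345697/704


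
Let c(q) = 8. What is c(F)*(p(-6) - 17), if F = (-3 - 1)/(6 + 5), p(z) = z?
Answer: -184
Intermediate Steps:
F = -4/11 ≈ -0.36364
c(F)*(p(-6) - 17) = 8*(-6 - 17) = 8*(-23) = -184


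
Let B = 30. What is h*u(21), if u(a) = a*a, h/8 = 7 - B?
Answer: -81144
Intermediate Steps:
h = -184 (h = 8*(7 - 1*30) = 8*(7 - 30) = 8*(-23) = -184)
u(a) = a²
h*u(21) = -184*21² = -184*441 = -81144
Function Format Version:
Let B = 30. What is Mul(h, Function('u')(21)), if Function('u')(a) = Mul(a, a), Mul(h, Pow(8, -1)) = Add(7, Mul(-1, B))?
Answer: -81144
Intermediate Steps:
h = -184 (h = Mul(8, Add(7, Mul(-1, 30))) = Mul(8, Add(7, -30)) = Mul(8, -23) = -184)
Function('u')(a) = Pow(a, 2)
Mul(h, Function('u')(21)) = Mul(-184, Pow(21, 2)) = Mul(-184, 441) = -81144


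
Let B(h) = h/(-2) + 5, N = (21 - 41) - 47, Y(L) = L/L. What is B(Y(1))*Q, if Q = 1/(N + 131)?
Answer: 9/128 ≈ 0.070313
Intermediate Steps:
Y(L) = 1
N = -67 (N = -20 - 47 = -67)
B(h) = 5 - h/2 (B(h) = h*(-1/2) + 5 = -h/2 + 5 = 5 - h/2)
Q = 1/64 (Q = 1/(-67 + 131) = 1/64 ≈ 0.015625)
B(Y(1))*Q = (5 - 1/2*1)*(1/64) = (5 - 1/2)*(1/64) = (9/2)*(1/64) = 9/128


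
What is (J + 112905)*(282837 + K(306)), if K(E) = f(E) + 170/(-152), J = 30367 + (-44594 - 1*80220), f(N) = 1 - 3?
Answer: 198380815875/38 ≈ 5.2205e+9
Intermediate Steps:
f(N) = -2
J = -94447 (J = 30367 + (-44594 - 80220) = 30367 - 124814 = -94447)
K(E) = -237/76 (K(E) = -2 + 170/(-152) = -2 + 170*(-1/152) = -2 - 85/76 = -237/76)
(J + 112905)*(282837 + K(306)) = (-94447 + 112905)*(282837 - 237/76) = 18458*(21495375/76) = 198380815875/38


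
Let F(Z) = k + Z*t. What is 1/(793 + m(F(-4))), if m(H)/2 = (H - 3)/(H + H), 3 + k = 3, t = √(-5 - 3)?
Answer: 16*I/(3*√2 + 12704*I) ≈ 0.0012594 + 4.2061e-7*I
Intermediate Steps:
t = 2*I*√2 (t = √(-8) = 2*I*√2 ≈ 2.8284*I)
k = 0 (k = -3 + 3 = 0)
F(Z) = 2*I*Z*√2 (F(Z) = 0 + Z*(2*I*√2) = 0 + 2*I*Z*√2 = 2*I*Z*√2)
m(H) = (-3 + H)/H (m(H) = 2*((H - 3)/(H + H)) = 2*((-3 + H)/((2*H))) = 2*((-3 + H)*(1/(2*H))) = 2*((-3 + H)/(2*H)) = (-3 + H)/H)
1/(793 + m(F(-4))) = 1/(793 + (-3 + 2*I*(-4)*√2)/((2*I*(-4)*√2))) = 1/(793 + (-3 - 8*I*√2)/((-8*I*√2))) = 1/(793 + (I*√2/16)*(-3 - 8*I*√2)) = 1/(793 + I*√2*(-3 - 8*I*√2)/16)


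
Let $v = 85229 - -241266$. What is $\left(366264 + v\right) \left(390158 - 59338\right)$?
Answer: $229178532380$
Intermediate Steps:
$v = 326495$ ($v = 85229 + 241266 = 326495$)
$\left(366264 + v\right) \left(390158 - 59338\right) = \left(366264 + 326495\right) \left(390158 - 59338\right) = 692759 \cdot 330820 = 229178532380$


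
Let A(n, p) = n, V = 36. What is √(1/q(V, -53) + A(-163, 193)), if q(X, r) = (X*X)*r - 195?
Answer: I*√773413502190/68883 ≈ 12.767*I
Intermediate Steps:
q(X, r) = -195 + r*X² (q(X, r) = X²*r - 195 = r*X² - 195 = -195 + r*X²)
√(1/q(V, -53) + A(-163, 193)) = √(1/(-195 - 53*36²) - 163) = √(1/(-195 - 53*1296) - 163) = √(1/(-195 - 68688) - 163) = √(1/(-68883) - 163) = √(-1/68883 - 163) = √(-11227930/68883) = I*√773413502190/68883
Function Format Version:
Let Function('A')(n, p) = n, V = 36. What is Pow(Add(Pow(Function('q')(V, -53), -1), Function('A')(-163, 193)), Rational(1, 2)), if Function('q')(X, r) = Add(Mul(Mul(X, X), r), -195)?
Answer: Mul(Rational(1, 68883), I, Pow(773413502190, Rational(1, 2))) ≈ Mul(12.767, I)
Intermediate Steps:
Function('q')(X, r) = Add(-195, Mul(r, Pow(X, 2))) (Function('q')(X, r) = Add(Mul(Pow(X, 2), r), -195) = Add(Mul(r, Pow(X, 2)), -195) = Add(-195, Mul(r, Pow(X, 2))))
Pow(Add(Pow(Function('q')(V, -53), -1), Function('A')(-163, 193)), Rational(1, 2)) = Pow(Add(Pow(Add(-195, Mul(-53, Pow(36, 2))), -1), -163), Rational(1, 2)) = Pow(Add(Pow(Add(-195, Mul(-53, 1296)), -1), -163), Rational(1, 2)) = Pow(Add(Pow(Add(-195, -68688), -1), -163), Rational(1, 2)) = Pow(Add(Pow(-68883, -1), -163), Rational(1, 2)) = Pow(Add(Rational(-1, 68883), -163), Rational(1, 2)) = Pow(Rational(-11227930, 68883), Rational(1, 2)) = Mul(Rational(1, 68883), I, Pow(773413502190, Rational(1, 2)))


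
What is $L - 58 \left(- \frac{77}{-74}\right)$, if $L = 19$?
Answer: $- \frac{1530}{37} \approx -41.351$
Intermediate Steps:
$L - 58 \left(- \frac{77}{-74}\right) = 19 - 58 \left(- \frac{77}{-74}\right) = 19 - 58 \left(\left(-77\right) \left(- \frac{1}{74}\right)\right) = 19 - \frac{2233}{37} = - \frac{1530}{37}$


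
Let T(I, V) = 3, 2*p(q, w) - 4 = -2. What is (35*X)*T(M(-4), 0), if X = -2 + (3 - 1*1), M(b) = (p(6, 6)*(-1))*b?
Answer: 0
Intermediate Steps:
p(q, w) = 1 (p(q, w) = 2 + (½)*(-2) = 2 - 1 = 1)
M(b) = -b (M(b) = (1*(-1))*b = -b)
X = 0 (X = -2 + (3 - 1) = -2 + 2 = 0)
(35*X)*T(M(-4), 0) = (35*0)*3 = 0*3 = 0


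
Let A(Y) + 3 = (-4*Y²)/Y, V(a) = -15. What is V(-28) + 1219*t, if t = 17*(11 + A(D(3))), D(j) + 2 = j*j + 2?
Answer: -580259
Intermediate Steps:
D(j) = j² (D(j) = -2 + (j*j + 2) = -2 + (j² + 2) = -2 + (2 + j²) = j²)
A(Y) = -3 - 4*Y (A(Y) = -3 + (-4*Y²)/Y = -3 - 4*Y)
t = -476 (t = 17*(11 + (-3 - 4*3²)) = 17*(11 + (-3 - 4*9)) = 17*(11 + (-3 - 36)) = 17*(11 - 39) = 17*(-28) = -476)
V(-28) + 1219*t = -15 + 1219*(-476) = -15 - 580244 = -580259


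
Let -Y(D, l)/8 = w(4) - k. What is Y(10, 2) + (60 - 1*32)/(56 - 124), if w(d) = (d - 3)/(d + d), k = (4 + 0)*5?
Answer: 2696/17 ≈ 158.59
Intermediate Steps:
k = 20 (k = 4*5 = 20)
w(d) = (-3 + d)/(2*d) (w(d) = (-3 + d)/((2*d)) = (-3 + d)*(1/(2*d)) = (-3 + d)/(2*d))
Y(D, l) = 159 (Y(D, l) = -8*((1/2)*(-3 + 4)/4 - 1*20) = -8*((1/2)*(1/4)*1 - 20) = -8*(1/8 - 20) = -8*(-159/8) = 159)
Y(10, 2) + (60 - 1*32)/(56 - 124) = 159 + (60 - 1*32)/(56 - 124) = 159 + (60 - 32)/(-68) = 159 + 28*(-1/68) = 159 - 7/17 = 2696/17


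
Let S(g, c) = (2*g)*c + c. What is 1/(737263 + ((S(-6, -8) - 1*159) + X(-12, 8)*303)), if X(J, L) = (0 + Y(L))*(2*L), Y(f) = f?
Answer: 1/775976 ≈ 1.2887e-6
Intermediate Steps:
S(g, c) = c + 2*c*g (S(g, c) = 2*c*g + c = c + 2*c*g)
X(J, L) = 2*L² (X(J, L) = (0 + L)*(2*L) = L*(2*L) = 2*L²)
1/(737263 + ((S(-6, -8) - 1*159) + X(-12, 8)*303)) = 1/(737263 + ((-8*(1 + 2*(-6)) - 1*159) + (2*8²)*303)) = 1/(737263 + ((-8*(1 - 12) - 159) + (2*64)*303)) = 1/(737263 + ((-8*(-11) - 159) + 128*303)) = 1/(737263 + ((88 - 159) + 38784)) = 1/(737263 + (-71 + 38784)) = 1/(737263 + 38713) = 1/775976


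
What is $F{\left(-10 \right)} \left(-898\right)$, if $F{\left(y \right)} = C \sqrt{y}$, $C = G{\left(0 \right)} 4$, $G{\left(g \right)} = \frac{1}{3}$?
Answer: $- \frac{3592 i \sqrt{10}}{3} \approx - 3786.3 i$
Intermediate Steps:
$G{\left(g \right)} = \frac{1}{3}$
$C = \frac{4}{3}$ ($C = \frac{1}{3} \cdot 4 = \frac{4}{3} \approx 1.3333$)
$F{\left(y \right)} = \frac{4 \sqrt{y}}{3}$
$F{\left(-10 \right)} \left(-898\right) = \frac{4 \sqrt{-10}}{3} \left(-898\right) = \frac{4 i \sqrt{10}}{3} \left(-898\right) = - \frac{3592 i \sqrt{10}}{3}$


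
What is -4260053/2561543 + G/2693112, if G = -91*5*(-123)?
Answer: -3776481033647/2299507397272 ≈ -1.6423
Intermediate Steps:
G = 55965 (G = -455*(-123) = 55965)
-4260053/2561543 + G/2693112 = -4260053/2561543 + 55965/2693112 = -4260053*1/2561543 + 55965*(1/2693112) = -4260053/2561543 + 18655/897704 = -3776481033647/2299507397272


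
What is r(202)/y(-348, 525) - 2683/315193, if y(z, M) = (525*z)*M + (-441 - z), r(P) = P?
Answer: -257410571005/30232553890449 ≈ -0.0085143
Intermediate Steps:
y(z, M) = -441 - z + 525*M*z (y(z, M) = 525*M*z + (-441 - z) = -441 - z + 525*M*z)
r(202)/y(-348, 525) - 2683/315193 = 202/(-441 - 1*(-348) + 525*525*(-348)) - 2683/315193 = 202/(-441 + 348 - 95917500) - 2683*1/315193 = 202/(-95917593) - 2683/315193 = 202*(-1/95917593) - 2683/315193 = -202/95917593 - 2683/315193 = -257410571005/30232553890449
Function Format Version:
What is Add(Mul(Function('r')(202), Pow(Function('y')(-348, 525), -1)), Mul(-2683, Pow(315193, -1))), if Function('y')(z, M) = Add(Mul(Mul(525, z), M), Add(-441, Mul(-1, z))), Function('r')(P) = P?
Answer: Rational(-257410571005, 30232553890449) ≈ -0.0085143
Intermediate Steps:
Function('y')(z, M) = Add(-441, Mul(-1, z), Mul(525, M, z)) (Function('y')(z, M) = Add(Mul(525, M, z), Add(-441, Mul(-1, z))) = Add(-441, Mul(-1, z), Mul(525, M, z)))
Add(Mul(Function('r')(202), Pow(Function('y')(-348, 525), -1)), Mul(-2683, Pow(315193, -1))) = Add(Mul(202, Pow(Add(-441, Mul(-1, -348), Mul(525, 525, -348)), -1)), Mul(-2683, Pow(315193, -1))) = Add(Mul(202, Pow(Add(-441, 348, -95917500), -1)), Mul(-2683, Rational(1, 315193))) = Add(Mul(202, Pow(-95917593, -1)), Rational(-2683, 315193)) = Add(Mul(202, Rational(-1, 95917593)), Rational(-2683, 315193)) = Add(Rational(-202, 95917593), Rational(-2683, 315193)) = Rational(-257410571005, 30232553890449)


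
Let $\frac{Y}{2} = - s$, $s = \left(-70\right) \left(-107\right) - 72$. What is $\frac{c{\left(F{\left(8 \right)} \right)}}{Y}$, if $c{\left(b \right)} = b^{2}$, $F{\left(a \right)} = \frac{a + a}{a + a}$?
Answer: $- \frac{1}{14836} \approx -6.7404 \cdot 10^{-5}$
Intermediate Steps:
$F{\left(a \right)} = 1$ ($F{\left(a \right)} = \frac{2 a}{2 a} = 2 a \frac{1}{2 a} = 1$)
$s = 7418$ ($s = 7490 - 72 = 7418$)
$Y = -14836$ ($Y = 2 \left(\left(-1\right) 7418\right) = 2 \left(-7418\right) = -14836$)
$\frac{c{\left(F{\left(8 \right)} \right)}}{Y} = \frac{1^{2}}{-14836} = 1 \left(- \frac{1}{14836}\right) = - \frac{1}{14836}$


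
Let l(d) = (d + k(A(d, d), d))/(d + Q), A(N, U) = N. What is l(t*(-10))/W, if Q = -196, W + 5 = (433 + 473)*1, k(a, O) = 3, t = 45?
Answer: 447/582046 ≈ 0.00076798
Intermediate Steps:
W = 901 (W = -5 + (433 + 473)*1 = -5 + 906*1 = -5 + 906 = 901)
l(d) = (3 + d)/(-196 + d) (l(d) = (d + 3)/(d - 196) = (3 + d)/(-196 + d))
l(t*(-10))/W = ((3 + 45*(-10))/(-196 + 45*(-10)))/901 = ((3 - 450)/(-196 - 450))*(1/901) = (-447/(-646))*(1/901) = -1/646*(-447)*(1/901) = (447/646)*(1/901) = 447/582046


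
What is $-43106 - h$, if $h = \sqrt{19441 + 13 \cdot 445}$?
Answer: $-43106 - \sqrt{25226} \approx -43265.0$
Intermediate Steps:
$h = \sqrt{25226}$ ($h = \sqrt{19441 + 5785} = \sqrt{25226} \approx 158.83$)
$-43106 - h = -43106 - \sqrt{25226}$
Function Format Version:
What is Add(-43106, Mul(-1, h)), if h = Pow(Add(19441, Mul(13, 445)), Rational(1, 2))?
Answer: Add(-43106, Mul(-1, Pow(25226, Rational(1, 2)))) ≈ -43265.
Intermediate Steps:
h = Pow(25226, Rational(1, 2)) (h = Pow(Add(19441, 5785), Rational(1, 2)) = Pow(25226, Rational(1, 2)) ≈ 158.83)
Add(-43106, Mul(-1, h)) = Add(-43106, Mul(-1, Pow(25226, Rational(1, 2))))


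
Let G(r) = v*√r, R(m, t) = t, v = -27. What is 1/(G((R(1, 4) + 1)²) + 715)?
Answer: 1/580 ≈ 0.0017241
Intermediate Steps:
G(r) = -27*√r
1/(G((R(1, 4) + 1)²) + 715) = 1/(-27*√((4 + 1)²) + 715) = 1/(-27*√(5²) + 715) = 1/(-27*√25 + 715) = 1/(-27*5 + 715) = 1/(-135 + 715) = 1/580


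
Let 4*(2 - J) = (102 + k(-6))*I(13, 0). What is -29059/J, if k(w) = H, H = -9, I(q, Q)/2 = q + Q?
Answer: 58118/1205 ≈ 48.231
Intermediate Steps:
I(q, Q) = 2*Q + 2*q (I(q, Q) = 2*(q + Q) = 2*(Q + q) = 2*Q + 2*q)
k(w) = -9
J = -1205/2 (J = 2 - (102 - 9)*(2*0 + 2*13)/4 = 2 - 93*(0 + 26)/4 = 2 - 93*26/4 = 2 - ¼*2418 = 2 - 1209/2 = -1205/2 ≈ -602.50)
-29059/J = -29059/(-1205/2) = -29059*(-2/1205) = 58118/1205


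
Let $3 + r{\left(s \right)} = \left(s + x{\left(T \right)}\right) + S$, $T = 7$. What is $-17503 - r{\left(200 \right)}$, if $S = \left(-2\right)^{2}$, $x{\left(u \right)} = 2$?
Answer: $-17706$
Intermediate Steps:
$S = 4$
$r{\left(s \right)} = 3 + s$ ($r{\left(s \right)} = -3 + \left(\left(s + 2\right) + 4\right) = -3 + \left(\left(2 + s\right) + 4\right) = -3 + \left(6 + s\right) = 3 + s$)
$-17503 - r{\left(200 \right)} = -17503 - \left(3 + 200\right) = -17503 - 203 = -17706$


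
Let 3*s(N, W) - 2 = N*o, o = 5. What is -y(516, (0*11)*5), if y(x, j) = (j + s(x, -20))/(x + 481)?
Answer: -2582/2991 ≈ -0.86326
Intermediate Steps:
s(N, W) = 2/3 + 5*N/3 (s(N, W) = 2/3 + (N*5)/3 = 2/3 + (5*N)/3 = 2/3 + 5*N/3)
y(x, j) = (2/3 + j + 5*x/3)/(481 + x) (y(x, j) = (j + (2/3 + 5*x/3))/(x + 481) = (2/3 + j + 5*x/3)/(481 + x))
-y(516, (0*11)*5) = -(2 + 3*((0*11)*5) + 5*516)/(3*(481 + 516)) = -(2 + 3*(0*5) + 2580)/(3*997) = -(2 + 3*0 + 2580)/(3*997) = -(2 + 0 + 2580)/(3*997) = -2582/(3*997) = -1*2582/2991 = -2582/2991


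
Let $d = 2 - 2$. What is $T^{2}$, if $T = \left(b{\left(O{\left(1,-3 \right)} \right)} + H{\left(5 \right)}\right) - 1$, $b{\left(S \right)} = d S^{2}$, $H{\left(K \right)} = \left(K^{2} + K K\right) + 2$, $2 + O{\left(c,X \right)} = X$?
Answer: $2601$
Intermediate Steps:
$O{\left(c,X \right)} = -2 + X$
$d = 0$ ($d = 2 - 2 = 0$)
$H{\left(K \right)} = 2 + 2 K^{2}$ ($H{\left(K \right)} = \left(K^{2} + K^{2}\right) + 2 = 2 K^{2} + 2 = 2 + 2 K^{2}$)
$b{\left(S \right)} = 0$ ($b{\left(S \right)} = 0 S^{2} = 0$)
$T = 51$ ($T = \left(0 + \left(2 + 2 \cdot 5^{2}\right)\right) - 1 = \left(0 + \left(2 + 2 \cdot 25\right)\right) - 1 = \left(0 + \left(2 + 50\right)\right) - 1 = \left(0 + 52\right) - 1 = 52 - 1 = 51$)
$T^{2} = 51^{2} = 2601$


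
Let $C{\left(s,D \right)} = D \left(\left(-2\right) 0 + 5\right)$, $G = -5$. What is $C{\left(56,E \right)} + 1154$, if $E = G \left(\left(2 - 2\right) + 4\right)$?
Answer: $1054$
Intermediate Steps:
$E = -20$ ($E = - 5 \left(\left(2 - 2\right) + 4\right) = - 5 \left(0 + 4\right) = \left(-5\right) 4 = -20$)
$C{\left(s,D \right)} = 5 D$ ($C{\left(s,D \right)} = D \left(0 + 5\right) = D 5 = 5 D$)
$C{\left(56,E \right)} + 1154 = 5 \left(-20\right) + 1154 = -100 + 1154 = 1054$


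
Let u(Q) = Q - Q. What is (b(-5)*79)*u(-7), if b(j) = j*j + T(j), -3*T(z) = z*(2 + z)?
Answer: 0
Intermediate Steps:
u(Q) = 0
T(z) = -z*(2 + z)/3
b(j) = j² - j*(2 + j)/3 (b(j) = j*j - j*(2 + j)/3 = j² - j*(2 + j)/3)
(b(-5)*79)*u(-7) = (((⅔)*(-5)*(-1 - 5))*79)*0 = (((⅔)*(-5)*(-6))*79)*0 = (20*79)*0 = 1580*0 = 0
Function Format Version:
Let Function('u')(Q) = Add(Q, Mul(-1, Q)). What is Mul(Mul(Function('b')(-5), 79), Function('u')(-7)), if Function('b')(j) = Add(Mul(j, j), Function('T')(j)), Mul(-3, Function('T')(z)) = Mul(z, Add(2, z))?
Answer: 0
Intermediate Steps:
Function('u')(Q) = 0
Function('T')(z) = Mul(Rational(-1, 3), z, Add(2, z)) (Function('T')(z) = Mul(Rational(-1, 3), Mul(z, Add(2, z))) = Mul(Rational(-1, 3), z, Add(2, z)))
Function('b')(j) = Add(Pow(j, 2), Mul(Rational(-1, 3), j, Add(2, j))) (Function('b')(j) = Add(Mul(j, j), Mul(Rational(-1, 3), j, Add(2, j))) = Add(Pow(j, 2), Mul(Rational(-1, 3), j, Add(2, j))))
Mul(Mul(Function('b')(-5), 79), Function('u')(-7)) = Mul(Mul(Mul(Rational(2, 3), -5, Add(-1, -5)), 79), 0) = Mul(Mul(Mul(Rational(2, 3), -5, -6), 79), 0) = Mul(Mul(20, 79), 0) = Mul(1580, 0) = 0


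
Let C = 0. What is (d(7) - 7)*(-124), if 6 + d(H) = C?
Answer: 1612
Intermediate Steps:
d(H) = -6 (d(H) = -6 + 0 = -6)
(d(7) - 7)*(-124) = (-6 - 7)*(-124) = -13*(-124) = 1612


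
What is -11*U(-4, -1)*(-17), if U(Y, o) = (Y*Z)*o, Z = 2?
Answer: 1496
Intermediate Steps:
U(Y, o) = 2*Y*o (U(Y, o) = (Y*2)*o = (2*Y)*o = 2*Y*o)
-11*U(-4, -1)*(-17) = -22*(-4)*(-1)*(-17) = -11*8*(-17) = -88*(-17) = 1496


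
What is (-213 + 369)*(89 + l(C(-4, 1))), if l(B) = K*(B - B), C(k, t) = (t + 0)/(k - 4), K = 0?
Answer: 13884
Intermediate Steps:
C(k, t) = t/(-4 + k)
l(B) = 0 (l(B) = 0*(B - B) = 0*0 = 0)
(-213 + 369)*(89 + l(C(-4, 1))) = (-213 + 369)*(89 + 0) = 156*89 = 13884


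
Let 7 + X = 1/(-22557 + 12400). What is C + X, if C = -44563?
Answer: -452697491/10157 ≈ -44570.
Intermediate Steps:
X = -71100/10157 (X = -7 + 1/(-22557 + 12400) = -7 + 1/(-10157) = -7 - 1/10157 = -71100/10157 ≈ -7.0001)
C + X = -44563 - 71100/10157 = -452697491/10157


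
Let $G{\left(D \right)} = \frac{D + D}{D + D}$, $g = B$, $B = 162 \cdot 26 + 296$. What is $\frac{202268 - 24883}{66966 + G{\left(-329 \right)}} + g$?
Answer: $\frac{302064621}{66967} \approx 4510.6$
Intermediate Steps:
$B = 4508$ ($B = 4212 + 296 = 4508$)
$g = 4508$
$G{\left(D \right)} = 1$ ($G{\left(D \right)} = \frac{2 D}{2 D} = 2 D \frac{1}{2 D} = 1$)
$\frac{202268 - 24883}{66966 + G{\left(-329 \right)}} + g = \frac{202268 - 24883}{66966 + 1} + 4508 = \frac{177385}{66967} + 4508 = \frac{302064621}{66967}$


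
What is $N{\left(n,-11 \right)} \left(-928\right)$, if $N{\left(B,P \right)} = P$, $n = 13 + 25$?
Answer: $10208$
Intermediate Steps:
$n = 38$
$N{\left(n,-11 \right)} \left(-928\right) = \left(-11\right) \left(-928\right) = 10208$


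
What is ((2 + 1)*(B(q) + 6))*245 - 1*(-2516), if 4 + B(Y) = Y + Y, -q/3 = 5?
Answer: -18064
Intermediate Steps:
q = -15 (q = -3*5 = -15)
B(Y) = -4 + 2*Y (B(Y) = -4 + (Y + Y) = -4 + 2*Y)
((2 + 1)*(B(q) + 6))*245 - 1*(-2516) = ((2 + 1)*((-4 + 2*(-15)) + 6))*245 - 1*(-2516) = (3*((-4 - 30) + 6))*245 + 2516 = (3*(-34 + 6))*245 + 2516 = (3*(-28))*245 + 2516 = -84*245 + 2516 = -20580 + 2516 = -18064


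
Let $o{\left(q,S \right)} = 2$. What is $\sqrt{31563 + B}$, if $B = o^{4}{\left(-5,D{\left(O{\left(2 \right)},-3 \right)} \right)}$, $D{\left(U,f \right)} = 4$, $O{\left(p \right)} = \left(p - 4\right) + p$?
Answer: $\sqrt{31579} \approx 177.7$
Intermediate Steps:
$O{\left(p \right)} = -4 + 2 p$ ($O{\left(p \right)} = \left(-4 + p\right) + p = -4 + 2 p$)
$B = 16$ ($B = 2^{4} = 16$)
$\sqrt{31563 + B} = \sqrt{31563 + 16} = \sqrt{31579}$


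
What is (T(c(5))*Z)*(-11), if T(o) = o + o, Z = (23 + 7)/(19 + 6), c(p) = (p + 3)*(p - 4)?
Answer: -1056/5 ≈ -211.20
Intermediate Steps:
c(p) = (-4 + p)*(3 + p) (c(p) = (3 + p)*(-4 + p) = (-4 + p)*(3 + p))
Z = 6/5 (Z = 30/25 = 30*(1/25) = 6/5 ≈ 1.2000)
T(o) = 2*o
(T(c(5))*Z)*(-11) = ((2*(-12 + 5² - 1*5))*(6/5))*(-11) = ((2*(-12 + 25 - 5))*(6/5))*(-11) = ((2*8)*(6/5))*(-11) = (16*(6/5))*(-11) = (96/5)*(-11) = -1056/5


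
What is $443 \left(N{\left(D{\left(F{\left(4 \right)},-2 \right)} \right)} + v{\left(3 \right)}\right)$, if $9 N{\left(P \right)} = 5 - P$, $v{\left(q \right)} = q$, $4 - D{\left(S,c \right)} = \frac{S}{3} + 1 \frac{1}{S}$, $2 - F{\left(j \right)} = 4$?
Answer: $\frac{71323}{54} \approx 1320.8$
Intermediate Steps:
$F{\left(j \right)} = -2$ ($F{\left(j \right)} = 2 - 4 = -2$)
$D{\left(S,c \right)} = 4 - \frac{1}{S} - \frac{S}{3}$ ($D{\left(S,c \right)} = 4 - \left(\frac{S}{3} + 1 \frac{1}{S}\right) = 4 - \left(S \frac{1}{3} + \frac{1}{S}\right) = 4 - \left(\frac{S}{3} + \frac{1}{S}\right) = 4 - \left(\frac{1}{S} + \frac{S}{3}\right) = 4 - \frac{1}{S} - \frac{S}{3}$)
$N{\left(P \right)} = \frac{5}{9} - \frac{P}{9}$ ($N{\left(P \right)} = \frac{5 - P}{9} = \frac{5}{9} - \frac{P}{9}$)
$443 \left(N{\left(D{\left(F{\left(4 \right)},-2 \right)} \right)} + v{\left(3 \right)}\right) = 443 \left(\left(\frac{5}{9} - \frac{4 - \frac{1}{-2} - - \frac{2}{3}}{9}\right) + 3\right) = 443 \left(\left(\frac{5}{9} - \frac{4 - - \frac{1}{2} + \frac{2}{3}}{9}\right) + 3\right) = 443 \left(\left(\frac{5}{9} - \frac{4 + \frac{1}{2} + \frac{2}{3}}{9}\right) + 3\right) = 443 \left(\left(\frac{5}{9} - \frac{31}{54}\right) + 3\right) = 443 \left(- \frac{1}{54} + 3\right) = 443 \cdot \frac{161}{54} = \frac{71323}{54}$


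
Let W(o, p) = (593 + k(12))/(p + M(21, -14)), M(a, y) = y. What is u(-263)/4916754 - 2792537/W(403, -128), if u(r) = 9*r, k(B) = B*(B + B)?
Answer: 216632319770021/481295586 ≈ 4.5010e+5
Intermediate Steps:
k(B) = 2*B**2 (k(B) = B*(2*B) = 2*B**2)
W(o, p) = 881/(-14 + p) (W(o, p) = (593 + 2*12**2)/(p - 14) = (593 + 2*144)/(-14 + p) = (593 + 288)/(-14 + p) = 881/(-14 + p))
u(-263)/4916754 - 2792537/W(403, -128) = (9*(-263))/4916754 - 2792537/(881/(-14 - 128)) = -2367*1/4916754 - 2792537/(881/(-142)) = -263/546306 - 2792537/(881*(-1/142)) = -263/546306 - 2792537/(-881/142) = -263/546306 - 2792537*(-142/881) = -263/546306 + 396540254/881 = 216632319770021/481295586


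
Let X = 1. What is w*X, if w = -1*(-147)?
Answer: 147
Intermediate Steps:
w = 147
w*X = 147*1 = 147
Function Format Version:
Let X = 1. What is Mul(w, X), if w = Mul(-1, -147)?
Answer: 147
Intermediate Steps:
w = 147
Mul(w, X) = Mul(147, 1) = 147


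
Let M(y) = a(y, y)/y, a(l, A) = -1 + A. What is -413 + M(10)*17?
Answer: -3977/10 ≈ -397.70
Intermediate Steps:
M(y) = (-1 + y)/y
-413 + M(10)*17 = -413 + ((-1 + 10)/10)*17 = -413 + ((⅒)*9)*17 = -413 + (9/10)*17 = -413 + 153/10 = -3977/10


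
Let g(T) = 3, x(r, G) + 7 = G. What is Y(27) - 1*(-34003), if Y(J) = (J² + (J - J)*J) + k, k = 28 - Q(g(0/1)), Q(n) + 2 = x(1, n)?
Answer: 34766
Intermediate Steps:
x(r, G) = -7 + G
Q(n) = -9 + n (Q(n) = -2 + (-7 + n) = -9 + n)
k = 34 (k = 28 - (-9 + 3) = 28 - 1*(-6) = 28 + 6 = 34)
Y(J) = 34 + J² (Y(J) = (J² + (J - J)*J) + 34 = (J² + 0*J) + 34 = (J² + 0) + 34 = J² + 34 = 34 + J²)
Y(27) - 1*(-34003) = (34 + 27²) - 1*(-34003) = (34 + 729) + 34003 = 763 + 34003 = 34766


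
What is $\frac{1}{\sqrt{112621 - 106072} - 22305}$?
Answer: $- \frac{7435}{165835492} - \frac{\sqrt{6549}}{497506476} \approx -4.4996 \cdot 10^{-5}$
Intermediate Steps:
$\frac{1}{\sqrt{112621 - 106072} - 22305} = \frac{1}{\sqrt{6549} - 22305} = \frac{1}{-22305 + \sqrt{6549}}$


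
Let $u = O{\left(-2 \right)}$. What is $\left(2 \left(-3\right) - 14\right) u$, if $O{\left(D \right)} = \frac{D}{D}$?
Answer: $-20$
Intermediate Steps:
$O{\left(D \right)} = 1$
$u = 1$
$\left(2 \left(-3\right) - 14\right) u = \left(2 \left(-3\right) - 14\right) 1 = \left(-6 - 14\right) 1 = \left(-20\right) 1 = -20$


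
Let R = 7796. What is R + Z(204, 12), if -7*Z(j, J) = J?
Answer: 54560/7 ≈ 7794.3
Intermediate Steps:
Z(j, J) = -J/7
R + Z(204, 12) = 7796 - ⅐*12 = 7796 - 12/7 = 54560/7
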